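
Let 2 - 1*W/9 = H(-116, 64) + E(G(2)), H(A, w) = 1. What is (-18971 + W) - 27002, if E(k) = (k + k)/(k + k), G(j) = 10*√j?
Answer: -45973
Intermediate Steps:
E(k) = 1 (E(k) = (2*k)/((2*k)) = (2*k)*(1/(2*k)) = 1)
W = 0 (W = 18 - 9*(1 + 1) = 18 - 9*2 = 18 - 18 = 0)
(-18971 + W) - 27002 = (-18971 + 0) - 27002 = -18971 - 27002 = -45973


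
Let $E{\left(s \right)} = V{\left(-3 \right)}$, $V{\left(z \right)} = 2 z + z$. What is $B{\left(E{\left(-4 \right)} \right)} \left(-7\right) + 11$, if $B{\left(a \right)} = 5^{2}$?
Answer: $-164$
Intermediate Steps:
$V{\left(z \right)} = 3 z$
$E{\left(s \right)} = -9$ ($E{\left(s \right)} = 3 \left(-3\right) = -9$)
$B{\left(a \right)} = 25$
$B{\left(E{\left(-4 \right)} \right)} \left(-7\right) + 11 = 25 \left(-7\right) + 11 = -175 + 11 = -164$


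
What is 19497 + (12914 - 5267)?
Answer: 27144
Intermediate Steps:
19497 + (12914 - 5267) = 19497 + 7647 = 27144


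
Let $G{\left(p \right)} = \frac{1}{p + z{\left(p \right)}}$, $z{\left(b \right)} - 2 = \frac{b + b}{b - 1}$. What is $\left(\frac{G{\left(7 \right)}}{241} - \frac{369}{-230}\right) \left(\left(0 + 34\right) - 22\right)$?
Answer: $\frac{9072828}{471155} \approx 19.257$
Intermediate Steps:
$z{\left(b \right)} = 2 + \frac{2 b}{-1 + b}$ ($z{\left(b \right)} = 2 + \frac{b + b}{b - 1} = 2 + \frac{2 b}{-1 + b}$)
$G{\left(p \right)} = \frac{1}{p + \frac{2 \left(-1 + 2 p\right)}{-1 + p}}$
$\left(\frac{G{\left(7 \right)}}{241} - \frac{369}{-230}\right) \left(\left(0 + 34\right) - 22\right) = \left(\frac{\frac{1}{-2 + 7^{2} + 3 \cdot 7} \left(-1 + 7\right)}{241} - \frac{369}{-230}\right) \left(\left(0 + 34\right) - 22\right) = \left(\frac{1}{-2 + 49 + 21} \cdot 6 \cdot \frac{1}{241} - - \frac{369}{230}\right) \left(34 - 22\right) = \left(\frac{1}{68} \cdot 6 \cdot \frac{1}{241} + \frac{369}{230}\right) 12 = \left(\frac{3}{34} \cdot \frac{1}{241} + \frac{369}{230}\right) 12 = \left(\frac{3}{8194} + \frac{369}{230}\right) 12 = \frac{756069}{471155} \cdot 12 = \frac{9072828}{471155}$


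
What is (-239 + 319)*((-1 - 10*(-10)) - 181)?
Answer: -6560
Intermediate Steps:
(-239 + 319)*((-1 - 10*(-10)) - 181) = 80*((-1 + 100) - 181) = 80*(99 - 181) = 80*(-82) = -6560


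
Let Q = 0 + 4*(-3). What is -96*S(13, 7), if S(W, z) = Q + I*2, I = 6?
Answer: 0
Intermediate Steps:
Q = -12 (Q = 0 - 12 = -12)
S(W, z) = 0 (S(W, z) = -12 + 6*2 = -12 + 12 = 0)
-96*S(13, 7) = -96*0 = 0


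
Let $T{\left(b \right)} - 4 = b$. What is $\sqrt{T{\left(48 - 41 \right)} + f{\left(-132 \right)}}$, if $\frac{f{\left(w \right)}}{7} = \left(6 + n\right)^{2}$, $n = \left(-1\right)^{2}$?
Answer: $\sqrt{354} \approx 18.815$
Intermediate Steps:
$n = 1$
$T{\left(b \right)} = 4 + b$
$f{\left(w \right)} = 343$ ($f{\left(w \right)} = 7 \left(6 + 1\right)^{2} = 7 \cdot 7^{2} = 7 \cdot 49 = 343$)
$\sqrt{T{\left(48 - 41 \right)} + f{\left(-132 \right)}} = \sqrt{\left(4 + \left(48 - 41\right)\right) + 343} = \sqrt{\left(4 + 7\right) + 343} = \sqrt{11 + 343} = \sqrt{354}$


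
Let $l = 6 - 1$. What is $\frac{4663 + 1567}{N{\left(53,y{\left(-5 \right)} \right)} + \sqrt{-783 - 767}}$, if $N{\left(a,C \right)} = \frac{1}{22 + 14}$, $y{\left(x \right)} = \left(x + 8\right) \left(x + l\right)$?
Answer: $\frac{224280}{2008801} - \frac{40370400 i \sqrt{62}}{2008801} \approx 0.11165 - 158.24 i$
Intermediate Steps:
$l = 5$ ($l = 6 - 1 = 5$)
$y{\left(x \right)} = \left(5 + x\right) \left(8 + x\right)$ ($y{\left(x \right)} = \left(x + 8\right) \left(x + 5\right) = \left(8 + x\right) \left(5 + x\right) = \left(5 + x\right) \left(8 + x\right)$)
$N{\left(a,C \right)} = \frac{1}{36}$
$\frac{4663 + 1567}{N{\left(53,y{\left(-5 \right)} \right)} + \sqrt{-783 - 767}} = \frac{4663 + 1567}{\frac{1}{36} + \sqrt{-783 - 767}} = \frac{6230}{\frac{1}{36} + \sqrt{-1550}} = \frac{6230}{\frac{1}{36} + 5 i \sqrt{62}}$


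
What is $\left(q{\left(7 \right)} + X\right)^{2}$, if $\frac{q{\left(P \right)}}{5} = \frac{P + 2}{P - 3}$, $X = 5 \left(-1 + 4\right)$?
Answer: $\frac{11025}{16} \approx 689.06$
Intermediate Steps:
$X = 15$ ($X = 5 \cdot 3 = 15$)
$q{\left(P \right)} = \frac{5 \left(2 + P\right)}{-3 + P}$ ($q{\left(P \right)} = 5 \frac{P + 2}{P - 3} = 5 \frac{2 + P}{P + \left(-3 + 0\right)} = 5 \frac{2 + P}{P - 3} = 5 \frac{2 + P}{-3 + P} = \frac{5 \left(2 + P\right)}{-3 + P}$)
$\left(q{\left(7 \right)} + X\right)^{2} = \left(\frac{5 \left(2 + 7\right)}{-3 + 7} + 15\right)^{2} = \left(5 \cdot \frac{1}{4} \cdot 9 + 15\right)^{2} = \left(\frac{45}{4} + 15\right)^{2} = \left(\frac{105}{4}\right)^{2} = \frac{11025}{16}$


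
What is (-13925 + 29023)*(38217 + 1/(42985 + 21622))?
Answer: 37278256200560/64607 ≈ 5.7700e+8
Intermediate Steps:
(-13925 + 29023)*(38217 + 1/(42985 + 21622)) = 15098*(38217 + 1/64607) = 15098*(2469085720/64607) = 37278256200560/64607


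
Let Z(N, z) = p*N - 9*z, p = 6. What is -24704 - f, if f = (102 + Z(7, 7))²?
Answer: -31265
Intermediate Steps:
Z(N, z) = -9*z + 6*N (Z(N, z) = 6*N - 9*z = -9*z + 6*N)
f = 6561 (f = (102 + (-9*7 + 6*7))² = (102 + (-63 + 42))² = (102 - 21)² = 81² = 6561)
-24704 - f = -24704 - 1*6561 = -24704 - 6561 = -31265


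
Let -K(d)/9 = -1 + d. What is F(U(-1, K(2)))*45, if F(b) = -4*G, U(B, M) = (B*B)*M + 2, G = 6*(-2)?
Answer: 2160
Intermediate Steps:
K(d) = 9 - 9*d (K(d) = -9*(-1 + d) = 9 - 9*d)
G = -12
U(B, M) = 2 + M*B**2 (U(B, M) = B**2*M + 2 = M*B**2 + 2 = 2 + M*B**2)
F(b) = 48 (F(b) = -4*(-12) = 48)
F(U(-1, K(2)))*45 = 48*45 = 2160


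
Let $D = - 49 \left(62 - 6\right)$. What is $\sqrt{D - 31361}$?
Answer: $i \sqrt{34105} \approx 184.68 i$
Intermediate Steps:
$D = -2744$ ($D = \left(-49\right) 56 = -2744$)
$\sqrt{D - 31361} = \sqrt{-2744 - 31361} = \sqrt{-34105} = i \sqrt{34105}$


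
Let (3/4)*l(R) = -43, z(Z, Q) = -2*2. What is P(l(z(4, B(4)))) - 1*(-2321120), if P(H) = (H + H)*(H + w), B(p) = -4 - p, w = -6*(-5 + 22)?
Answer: 21054512/9 ≈ 2.3394e+6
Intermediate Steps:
w = -102 (w = -6*17 = -102)
z(Z, Q) = -4
l(R) = -172/3 (l(R) = (4/3)*(-43) = -172/3)
P(H) = 2*H*(-102 + H) (P(H) = (H + H)*(H - 102) = (2*H)*(-102 + H) = 2*H*(-102 + H))
P(l(z(4, B(4)))) - 1*(-2321120) = 2*(-172/3)*(-102 - 172/3) - 1*(-2321120) = 2*(-172/3)*(-478/3) + 2321120 = 164432/9 + 2321120 = 21054512/9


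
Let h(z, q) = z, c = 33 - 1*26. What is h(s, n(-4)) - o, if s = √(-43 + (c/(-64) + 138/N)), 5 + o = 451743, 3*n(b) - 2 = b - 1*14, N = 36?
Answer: -451738 + I*√22623/24 ≈ -4.5174e+5 + 6.2671*I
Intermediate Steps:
n(b) = -4 + b/3 (n(b) = ⅔ + (b - 1*14)/3 = ⅔ + (b - 14)/3 = ⅔ + (-14 + b)/3 = ⅔ + (-14/3 + b/3) = -4 + b/3)
c = 7 (c = 33 - 26 = 7)
o = 451738 (o = -5 + 451743 = 451738)
s = I*√22623/24 (s = √(-43 + (7/(-64) + 138/36)) = √(-43 + (7*(-1/64) + 138*(1/36))) = √(-43 + (-7/64 + 23/6)) = √(-43 + 715/192) = √(-7541/192) = I*√22623/24 ≈ 6.2671*I)
h(s, n(-4)) - o = I*√22623/24 - 1*451738 = I*√22623/24 - 451738 = -451738 + I*√22623/24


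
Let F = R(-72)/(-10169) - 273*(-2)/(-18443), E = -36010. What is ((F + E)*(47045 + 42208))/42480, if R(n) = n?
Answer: -8371890374670127/110652651530 ≈ -75659.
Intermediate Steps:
F = -4224378/187546867 (F = -72/(-10169) - 273*(-2)/(-18443) = -72*(-1/10169) + 546*(-1/18443) = 72/10169 - 546/18443 = -4224378/187546867 ≈ -0.022524)
((F + E)*(47045 + 42208))/42480 = ((-4224378/187546867 - 36010)*(47045 + 42208))/42480 = -6753566905048/187546867*89253*(1/42480) = -602776106976249144/187546867*1/42480 = -8371890374670127/110652651530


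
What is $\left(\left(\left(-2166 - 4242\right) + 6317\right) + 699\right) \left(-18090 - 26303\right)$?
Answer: $-26990944$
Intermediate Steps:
$\left(\left(\left(-2166 - 4242\right) + 6317\right) + 699\right) \left(-18090 - 26303\right) = \left(\left(-6408 + 6317\right) + 699\right) \left(-44393\right) = \left(-91 + 699\right) \left(-44393\right) = 608 \left(-44393\right) = -26990944$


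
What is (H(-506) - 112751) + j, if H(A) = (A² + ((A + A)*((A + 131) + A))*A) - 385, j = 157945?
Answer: -450834587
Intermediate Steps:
H(A) = -385 + A² + 2*A²*(131 + 2*A) (H(A) = (A² + ((2*A)*((131 + A) + A))*A) - 385 = (A² + ((2*A)*(131 + 2*A))*A) - 385 = (A² + (2*A*(131 + 2*A))*A) - 385 = (A² + 2*A²*(131 + 2*A)) - 385 = -385 + A² + 2*A²*(131 + 2*A))
(H(-506) - 112751) + j = ((-385 + 4*(-506)³ + 263*(-506)²) - 112751) + 157945 = ((-385 + 4*(-129554216) + 263*256036) - 112751) + 157945 = ((-385 - 518216864 + 67337468) - 112751) + 157945 = (-450879781 - 112751) + 157945 = -450992532 + 157945 = -450834587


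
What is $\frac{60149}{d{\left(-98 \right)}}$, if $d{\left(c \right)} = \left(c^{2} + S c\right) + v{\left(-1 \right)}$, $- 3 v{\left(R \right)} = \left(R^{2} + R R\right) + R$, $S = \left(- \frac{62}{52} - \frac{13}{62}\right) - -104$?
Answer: $- \frac{72720141}{545185} \approx -133.39$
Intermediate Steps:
$S = \frac{41347}{403}$ ($S = \left(\left(-62\right) \frac{1}{52} - \frac{13}{62}\right) + 104 = \left(- \frac{31}{26} - \frac{13}{62}\right) + 104 = - \frac{565}{403} + 104 = \frac{41347}{403} \approx 102.6$)
$v{\left(R \right)} = - \frac{2 R^{2}}{3} - \frac{R}{3}$ ($v{\left(R \right)} = - \frac{\left(R^{2} + R R\right) + R}{3} = - \frac{\left(R^{2} + R^{2}\right) + R}{3} = - \frac{2 R^{2} + R}{3} = - \frac{R + 2 R^{2}}{3} = - \frac{2 R^{2}}{3} - \frac{R}{3}$)
$d{\left(c \right)} = - \frac{1}{3} + c^{2} + \frac{41347 c}{403}$ ($d{\left(c \right)} = \left(c^{2} + \frac{41347 c}{403}\right) - - \frac{1 + 2 \left(-1\right)}{3} = \left(c^{2} + \frac{41347 c}{403}\right) - - \frac{1 - 2}{3} = \left(c^{2} + \frac{41347 c}{403}\right) - \left(- \frac{1}{3}\right) \left(-1\right) = \left(c^{2} + \frac{41347 c}{403}\right) - \frac{1}{3} = - \frac{1}{3} + c^{2} + \frac{41347 c}{403}$)
$\frac{60149}{d{\left(-98 \right)}} = \frac{60149}{- \frac{1}{3} + \left(-98\right)^{2} + \frac{41347}{403} \left(-98\right)} = \frac{60149}{- \frac{1}{3} + 9604 - \frac{4052006}{403}} = \frac{60149}{- \frac{545185}{1209}} = 60149 \left(- \frac{1209}{545185}\right) = - \frac{72720141}{545185}$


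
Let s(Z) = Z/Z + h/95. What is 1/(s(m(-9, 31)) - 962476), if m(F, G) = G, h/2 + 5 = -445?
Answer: -19/18287205 ≈ -1.0390e-6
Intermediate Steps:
h = -900 (h = -10 + 2*(-445) = -10 - 890 = -900)
s(Z) = -161/19 (s(Z) = Z/Z - 900/95 = 1 - 900*1/95 = 1 - 180/19 = -161/19)
1/(s(m(-9, 31)) - 962476) = 1/(-161/19 - 962476) = 1/(-18287205/19) = -19/18287205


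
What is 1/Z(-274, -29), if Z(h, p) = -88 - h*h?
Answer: -1/75164 ≈ -1.3304e-5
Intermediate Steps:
Z(h, p) = -88 - h**2
1/Z(-274, -29) = 1/(-88 - 1*(-274)**2) = 1/(-88 - 1*75076) = 1/(-88 - 75076) = 1/(-75164) = -1/75164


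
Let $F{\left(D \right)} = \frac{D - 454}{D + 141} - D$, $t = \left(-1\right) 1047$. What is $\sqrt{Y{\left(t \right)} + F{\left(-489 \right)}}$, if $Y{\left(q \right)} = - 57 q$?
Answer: $\frac{23 \sqrt{3443721}}{174} \approx 245.3$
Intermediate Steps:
$t = -1047$
$F{\left(D \right)} = - D + \frac{-454 + D}{141 + D}$ ($F{\left(D \right)} = \frac{-454 + D}{141 + D} - D = - D + \frac{-454 + D}{141 + D}$)
$\sqrt{Y{\left(t \right)} + F{\left(-489 \right)}} = \sqrt{\left(-57\right) \left(-1047\right) + \frac{-454 - \left(-489\right)^{2} - -68460}{141 - 489}} = \sqrt{59679 + \frac{-454 - 239121 + 68460}{-348}} = \sqrt{59679 - \frac{-454 - 239121 + 68460}{348}} = \sqrt{59679 - - \frac{171115}{348}} = \sqrt{59679 + \frac{171115}{348}} = \sqrt{\frac{20939407}{348}} = \frac{23 \sqrt{3443721}}{174}$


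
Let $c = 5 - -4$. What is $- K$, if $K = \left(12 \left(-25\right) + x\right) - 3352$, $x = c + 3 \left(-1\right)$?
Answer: $3646$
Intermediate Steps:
$c = 9$ ($c = 5 + 4 = 9$)
$x = 6$ ($x = 9 + 3 \left(-1\right) = 9 - 3 = 6$)
$K = -3646$ ($K = \left(12 \left(-25\right) + 6\right) - 3352 = \left(-300 + 6\right) - 3352 = -294 - 3352 = -3646$)
$- K = \left(-1\right) \left(-3646\right) = 3646$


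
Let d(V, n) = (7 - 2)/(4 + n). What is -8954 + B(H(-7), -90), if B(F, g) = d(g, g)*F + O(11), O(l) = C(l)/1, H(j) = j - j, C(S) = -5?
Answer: -8959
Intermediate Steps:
d(V, n) = 5/(4 + n)
H(j) = 0
O(l) = -5 (O(l) = -5/1 = -5*1 = -5)
B(F, g) = -5 + 5*F/(4 + g) (B(F, g) = (5/(4 + g))*F - 5 = 5*F/(4 + g) - 5 = -5 + 5*F/(4 + g))
-8954 + B(H(-7), -90) = -8954 + 5*(-4 + 0 - 1*(-90))/(4 - 90) = -8954 + 5*(-4 + 0 + 90)/(-86) = -8954 + 5*(-1/86)*86 = -8954 - 5 = -8959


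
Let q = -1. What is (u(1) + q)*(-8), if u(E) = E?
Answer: 0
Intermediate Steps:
(u(1) + q)*(-8) = (1 - 1)*(-8) = 0*(-8) = 0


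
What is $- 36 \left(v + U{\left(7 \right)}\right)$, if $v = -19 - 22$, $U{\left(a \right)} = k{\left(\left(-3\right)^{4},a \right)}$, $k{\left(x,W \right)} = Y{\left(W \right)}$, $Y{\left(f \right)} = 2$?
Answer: $1404$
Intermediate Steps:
$k{\left(x,W \right)} = 2$
$U{\left(a \right)} = 2$
$v = -41$ ($v = -19 - 22 = -41$)
$- 36 \left(v + U{\left(7 \right)}\right) = - 36 \left(-41 + 2\right) = \left(-36\right) \left(-39\right) = 1404$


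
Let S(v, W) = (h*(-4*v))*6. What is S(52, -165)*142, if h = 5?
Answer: -886080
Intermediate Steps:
S(v, W) = -120*v (S(v, W) = (5*(-4*v))*6 = -20*v*6 = -120*v)
S(52, -165)*142 = -120*52*142 = -6240*142 = -886080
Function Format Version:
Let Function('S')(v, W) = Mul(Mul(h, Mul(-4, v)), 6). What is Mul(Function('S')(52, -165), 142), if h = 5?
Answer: -886080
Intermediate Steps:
Function('S')(v, W) = Mul(-120, v) (Function('S')(v, W) = Mul(Mul(5, Mul(-4, v)), 6) = Mul(Mul(-20, v), 6) = Mul(-120, v))
Mul(Function('S')(52, -165), 142) = Mul(Mul(-120, 52), 142) = Mul(-6240, 142) = -886080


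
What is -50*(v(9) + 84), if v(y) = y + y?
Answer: -5100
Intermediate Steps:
v(y) = 2*y
-50*(v(9) + 84) = -50*(2*9 + 84) = -50*(18 + 84) = -50*102 = -5100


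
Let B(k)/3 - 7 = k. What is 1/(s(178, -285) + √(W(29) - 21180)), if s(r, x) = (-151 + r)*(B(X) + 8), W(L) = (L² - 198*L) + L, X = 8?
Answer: 477/691271 - 2*I*√6513/2073813 ≈ 0.00069003 - 7.7831e-5*I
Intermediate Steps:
B(k) = 21 + 3*k
W(L) = L² - 197*L
s(r, x) = -8003 + 53*r (s(r, x) = (-151 + r)*((21 + 3*8) + 8) = (-151 + r)*((21 + 24) + 8) = (-151 + r)*(45 + 8) = (-151 + r)*53 = -8003 + 53*r)
1/(s(178, -285) + √(W(29) - 21180)) = 1/((-8003 + 53*178) + √(29*(-197 + 29) - 21180)) = 1/((-8003 + 9434) + √(29*(-168) - 21180)) = 1/(1431 + √(-4872 - 21180)) = 1/(1431 + √(-26052)) = 1/(1431 + 2*I*√6513)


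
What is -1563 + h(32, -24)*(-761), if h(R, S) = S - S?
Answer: -1563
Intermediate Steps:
h(R, S) = 0
-1563 + h(32, -24)*(-761) = -1563 + 0*(-761) = -1563 + 0 = -1563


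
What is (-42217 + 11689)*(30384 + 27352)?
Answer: -1762564608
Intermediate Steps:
(-42217 + 11689)*(30384 + 27352) = -30528*57736 = -1762564608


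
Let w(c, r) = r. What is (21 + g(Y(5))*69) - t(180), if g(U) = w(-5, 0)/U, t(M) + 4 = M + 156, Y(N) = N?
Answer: -311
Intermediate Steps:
t(M) = 152 + M (t(M) = -4 + (M + 156) = -4 + (156 + M) = 152 + M)
g(U) = 0 (g(U) = 0/U = 0)
(21 + g(Y(5))*69) - t(180) = (21 + 0*69) - (152 + 180) = (21 + 0) - 1*332 = 21 - 332 = -311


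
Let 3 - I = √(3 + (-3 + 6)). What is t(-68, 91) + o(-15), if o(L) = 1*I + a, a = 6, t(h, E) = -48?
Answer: -39 - √6 ≈ -41.449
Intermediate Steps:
I = 3 - √6 (I = 3 - √(3 + (-3 + 6)) = 3 - √(3 + 3) = 3 - √6 ≈ 0.55051)
o(L) = 9 - √6 (o(L) = 1*(3 - √6) + 6 = (3 - √6) + 6 = 9 - √6)
t(-68, 91) + o(-15) = -48 + (9 - √6) = -39 - √6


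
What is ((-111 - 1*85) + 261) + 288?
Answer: 353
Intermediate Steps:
((-111 - 1*85) + 261) + 288 = ((-111 - 85) + 261) + 288 = (-196 + 261) + 288 = 65 + 288 = 353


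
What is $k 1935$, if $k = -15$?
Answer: $-29025$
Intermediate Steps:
$k 1935 = \left(-15\right) 1935 = -29025$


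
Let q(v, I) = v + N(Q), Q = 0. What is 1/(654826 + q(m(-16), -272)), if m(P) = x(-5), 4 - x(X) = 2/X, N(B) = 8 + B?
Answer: 5/3274192 ≈ 1.5271e-6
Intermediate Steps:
x(X) = 4 - 2/X
m(P) = 22/5 (m(P) = 4 - 2/(-5) = 4 - 2*(-1/5) = 4 + 2/5 = 22/5)
q(v, I) = 8 + v (q(v, I) = v + (8 + 0) = v + 8 = 8 + v)
1/(654826 + q(m(-16), -272)) = 1/(654826 + (8 + 22/5)) = 1/(654826 + 62/5) = 1/(3274192/5) = 5/3274192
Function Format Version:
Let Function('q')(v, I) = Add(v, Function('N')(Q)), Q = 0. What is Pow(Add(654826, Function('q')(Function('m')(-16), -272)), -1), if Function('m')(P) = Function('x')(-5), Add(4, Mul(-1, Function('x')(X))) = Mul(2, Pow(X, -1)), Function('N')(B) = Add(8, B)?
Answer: Rational(5, 3274192) ≈ 1.5271e-6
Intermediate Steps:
Function('x')(X) = Add(4, Mul(-2, Pow(X, -1))) (Function('x')(X) = Add(4, Mul(-1, Mul(2, Pow(X, -1)))) = Add(4, Mul(-2, Pow(X, -1))))
Function('m')(P) = Rational(22, 5) (Function('m')(P) = Add(4, Mul(-2, Pow(-5, -1))) = Add(4, Mul(-2, Rational(-1, 5))) = Add(4, Rational(2, 5)) = Rational(22, 5))
Function('q')(v, I) = Add(8, v) (Function('q')(v, I) = Add(v, Add(8, 0)) = Add(v, 8) = Add(8, v))
Pow(Add(654826, Function('q')(Function('m')(-16), -272)), -1) = Pow(Add(654826, Add(8, Rational(22, 5))), -1) = Pow(Add(654826, Rational(62, 5)), -1) = Pow(Rational(3274192, 5), -1) = Rational(5, 3274192)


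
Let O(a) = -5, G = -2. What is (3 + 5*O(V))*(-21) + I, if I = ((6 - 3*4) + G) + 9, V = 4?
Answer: 463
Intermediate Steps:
I = 1 (I = ((6 - 3*4) - 2) + 9 = ((6 - 12) - 2) + 9 = (-6 - 2) + 9 = -8 + 9 = 1)
(3 + 5*O(V))*(-21) + I = (3 + 5*(-5))*(-21) + 1 = (3 - 25)*(-21) + 1 = -22*(-21) + 1 = 462 + 1 = 463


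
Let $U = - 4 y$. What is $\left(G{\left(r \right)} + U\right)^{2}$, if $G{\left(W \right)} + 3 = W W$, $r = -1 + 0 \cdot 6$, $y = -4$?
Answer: $196$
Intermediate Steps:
$r = -1$ ($r = -1 + 0 = -1$)
$G{\left(W \right)} = -3 + W^{2}$ ($G{\left(W \right)} = -3 + W W = -3 + W^{2}$)
$U = 16$ ($U = \left(-4\right) \left(-4\right) = 16$)
$\left(G{\left(r \right)} + U\right)^{2} = \left(\left(-3 + \left(-1\right)^{2}\right) + 16\right)^{2} = \left(\left(-3 + 1\right) + 16\right)^{2} = \left(-2 + 16\right)^{2} = 14^{2} = 196$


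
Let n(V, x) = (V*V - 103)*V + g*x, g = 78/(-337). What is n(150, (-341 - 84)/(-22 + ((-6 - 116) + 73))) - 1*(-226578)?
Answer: 85805251506/23927 ≈ 3.5861e+6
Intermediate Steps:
g = -78/337 (g = 78*(-1/337) = -78/337 ≈ -0.23145)
n(V, x) = -78*x/337 + V*(-103 + V**2) (n(V, x) = (V*V - 103)*V - 78*x/337 = (V**2 - 103)*V - 78*x/337 = (-103 + V**2)*V - 78*x/337 = V*(-103 + V**2) - 78*x/337 = -78*x/337 + V*(-103 + V**2))
n(150, (-341 - 84)/(-22 + ((-6 - 116) + 73))) - 1*(-226578) = (150**3 - 103*150 - 78*(-341 - 84)/(337*(-22 + ((-6 - 116) + 73)))) - 1*(-226578) = (3375000 - 15450 - (-33150)/(337*(-22 + (-122 + 73)))) + 226578 = (3375000 - 15450 - (-33150)/(337*(-22 - 49))) + 226578 = (3375000 - 15450 - (-33150)/(337*(-71))) + 226578 = (3375000 - 15450 - (-33150)*(-1)/(337*71)) + 226578 = (3375000 - 15450 - 78/337*425/71) + 226578 = (3375000 - 15450 - 33150/23927) + 226578 = 80383919700/23927 + 226578 = 85805251506/23927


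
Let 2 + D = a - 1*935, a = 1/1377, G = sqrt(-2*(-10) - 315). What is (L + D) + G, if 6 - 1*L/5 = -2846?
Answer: 18345772/1377 + I*sqrt(295) ≈ 13323.0 + 17.176*I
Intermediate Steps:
L = 14260 (L = 30 - 5*(-2846) = 30 + 14230 = 14260)
G = I*sqrt(295) (G = sqrt(20 - 315) = sqrt(-295) = I*sqrt(295) ≈ 17.176*I)
a = 1/1377 ≈ 0.00072622
D = -1290248/1377 (D = -2 + (1/1377 - 1*935) = -2 + (1/1377 - 935) = -2 - 1287494/1377 = -1290248/1377 ≈ -937.00)
(L + D) + G = (14260 - 1290248/1377) + I*sqrt(295) = 18345772/1377 + I*sqrt(295)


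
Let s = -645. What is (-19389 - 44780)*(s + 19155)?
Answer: -1187768190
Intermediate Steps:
(-19389 - 44780)*(s + 19155) = (-19389 - 44780)*(-645 + 19155) = -64169*18510 = -1187768190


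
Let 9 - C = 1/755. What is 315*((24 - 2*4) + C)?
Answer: 1189062/151 ≈ 7874.6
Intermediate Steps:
C = 6794/755 (C = 9 - 1/755 = 6794/755 ≈ 8.9987)
315*((24 - 2*4) + C) = 315*((24 - 2*4) + 6794/755) = 315*((24 - 8) + 6794/755) = 315*(16 + 6794/755) = 315*(18874/755) = 1189062/151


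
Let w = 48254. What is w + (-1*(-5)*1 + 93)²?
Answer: 57858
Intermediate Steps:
w + (-1*(-5)*1 + 93)² = 48254 + (-1*(-5)*1 + 93)² = 48254 + (5*1 + 93)² = 48254 + (5 + 93)² = 48254 + 98² = 48254 + 9604 = 57858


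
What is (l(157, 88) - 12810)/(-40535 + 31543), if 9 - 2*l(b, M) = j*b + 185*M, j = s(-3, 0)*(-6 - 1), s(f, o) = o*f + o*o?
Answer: 41891/17984 ≈ 2.3293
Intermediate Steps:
s(f, o) = o² + f*o (s(f, o) = f*o + o² = o² + f*o)
j = 0 (j = (0*(-3 + 0))*(-6 - 1) = (0*(-3))*(-7) = 0*(-7) = 0)
l(b, M) = 9/2 - 185*M/2 (l(b, M) = 9/2 - (0*b + 185*M)/2 = 9/2 - (0 + 185*M)/2 = 9/2 - 185*M/2)
(l(157, 88) - 12810)/(-40535 + 31543) = ((9/2 - 185/2*88) - 12810)/(-40535 + 31543) = ((9/2 - 8140) - 12810)/(-8992) = (-16271/2 - 12810)*(-1/8992) = -41891/2*(-1/8992) = 41891/17984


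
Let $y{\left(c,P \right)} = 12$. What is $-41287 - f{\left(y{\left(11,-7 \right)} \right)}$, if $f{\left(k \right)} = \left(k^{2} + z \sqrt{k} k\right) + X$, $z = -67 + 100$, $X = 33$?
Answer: $-41464 - 792 \sqrt{3} \approx -42836.0$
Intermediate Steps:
$z = 33$
$f{\left(k \right)} = 33 + k^{2} + 33 k^{\frac{3}{2}}$ ($f{\left(k \right)} = \left(k^{2} + 33 \sqrt{k} k\right) + 33 = \left(k^{2} + 33 k^{\frac{3}{2}}\right) + 33 = 33 + k^{2} + 33 k^{\frac{3}{2}}$)
$-41287 - f{\left(y{\left(11,-7 \right)} \right)} = -41287 - \left(33 + 12^{2} + 33 \cdot 12^{\frac{3}{2}}\right) = -41287 - \left(33 + 144 + 33 \cdot 24 \sqrt{3}\right) = -41287 - \left(33 + 144 + 792 \sqrt{3}\right) = -41287 - \left(177 + 792 \sqrt{3}\right) = -41464 - 792 \sqrt{3}$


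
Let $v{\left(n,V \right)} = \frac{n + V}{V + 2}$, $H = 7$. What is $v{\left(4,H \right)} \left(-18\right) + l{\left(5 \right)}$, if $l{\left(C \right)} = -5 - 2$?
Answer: $-29$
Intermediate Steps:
$v{\left(n,V \right)} = \frac{V + n}{2 + V}$
$l{\left(C \right)} = -7$ ($l{\left(C \right)} = -5 - 2 = -7$)
$v{\left(4,H \right)} \left(-18\right) + l{\left(5 \right)} = \frac{7 + 4}{2 + 7} \left(-18\right) - 7 = \frac{1}{9} \cdot 11 \left(-18\right) - 7 = \frac{11}{9} \left(-18\right) - 7 = -22 - 7 = -29$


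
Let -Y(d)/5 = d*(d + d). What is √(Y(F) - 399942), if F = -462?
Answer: 3*I*√281598 ≈ 1592.0*I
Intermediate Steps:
Y(d) = -10*d² (Y(d) = -5*d*(d + d) = -5*d*2*d = -10*d²)
√(Y(F) - 399942) = √(-10*(-462)² - 399942) = √(-10*213444 - 399942) = √(-2134440 - 399942) = √(-2534382) = 3*I*√281598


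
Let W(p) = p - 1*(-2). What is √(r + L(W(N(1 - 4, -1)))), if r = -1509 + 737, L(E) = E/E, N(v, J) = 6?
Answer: I*√771 ≈ 27.767*I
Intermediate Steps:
W(p) = 2 + p (W(p) = p + 2 = 2 + p)
L(E) = 1
r = -772
√(r + L(W(N(1 - 4, -1)))) = √(-772 + 1) = √(-771) = I*√771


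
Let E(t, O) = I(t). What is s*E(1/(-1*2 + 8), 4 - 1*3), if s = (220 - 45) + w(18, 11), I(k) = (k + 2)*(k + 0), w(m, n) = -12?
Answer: 2119/36 ≈ 58.861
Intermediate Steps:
I(k) = k*(2 + k) (I(k) = (2 + k)*k = k*(2 + k))
E(t, O) = t*(2 + t)
s = 163 (s = (220 - 45) - 12 = 175 - 12 = 163)
s*E(1/(-1*2 + 8), 4 - 1*3) = 163*((2 + 1/(-1*2 + 8))/(-1*2 + 8)) = 163*((2 + 1/(-2 + 8))/(-2 + 8)) = 163*((2 + 1/6)/6) = 163*((1/6)*(13/6)) = 163*(13/36) = 2119/36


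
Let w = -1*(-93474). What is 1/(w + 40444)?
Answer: 1/133918 ≈ 7.4673e-6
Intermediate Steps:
w = 93474
1/(w + 40444) = 1/(93474 + 40444) = 1/133918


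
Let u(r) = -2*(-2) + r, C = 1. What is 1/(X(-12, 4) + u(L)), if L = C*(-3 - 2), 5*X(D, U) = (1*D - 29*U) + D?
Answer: -1/29 ≈ -0.034483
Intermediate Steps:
X(D, U) = -29*U/5 + 2*D/5 (X(D, U) = ((1*D - 29*U) + D)/5 = ((D - 29*U) + D)/5 = (-29*U + 2*D)/5 = -29*U/5 + 2*D/5)
L = -5 (L = 1*(-3 - 2) = 1*(-5) = -5)
u(r) = 4 + r
1/(X(-12, 4) + u(L)) = 1/((-29/5*4 + (⅖)*(-12)) + (4 - 5)) = 1/((-116/5 - 24/5) - 1) = 1/(-28 - 1) = 1/(-29) = -1/29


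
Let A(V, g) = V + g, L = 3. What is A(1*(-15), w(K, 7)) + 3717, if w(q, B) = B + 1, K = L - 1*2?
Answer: 3710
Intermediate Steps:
K = 1 (K = 3 - 1*2 = 3 - 2 = 1)
w(q, B) = 1 + B
A(1*(-15), w(K, 7)) + 3717 = (1*(-15) + (1 + 7)) + 3717 = (-15 + 8) + 3717 = -7 + 3717 = 3710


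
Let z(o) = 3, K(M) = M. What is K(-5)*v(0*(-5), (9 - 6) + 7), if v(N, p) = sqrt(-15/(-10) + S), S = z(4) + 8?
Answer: -25*sqrt(2)/2 ≈ -17.678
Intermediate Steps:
S = 11 (S = 3 + 8 = 11)
v(N, p) = 5*sqrt(2)/2 (v(N, p) = sqrt(-15/(-10) + 11) = sqrt(-15*(-1/10) + 11) = sqrt(3/2 + 11) = sqrt(25/2) = 5*sqrt(2)/2)
K(-5)*v(0*(-5), (9 - 6) + 7) = -25*sqrt(2)/2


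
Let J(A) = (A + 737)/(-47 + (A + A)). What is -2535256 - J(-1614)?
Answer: -8302964277/3275 ≈ -2.5353e+6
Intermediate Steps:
J(A) = (737 + A)/(-47 + 2*A)
-2535256 - J(-1614) = -2535256 - (737 - 1614)/(-47 + 2*(-1614)) = -2535256 - (-877)/(-47 - 3228) = -2535256 - (-877)/(-3275) = -2535256 - (-1)*(-877)/3275 = -2535256 - 1*877/3275 = -2535256 - 877/3275 = -8302964277/3275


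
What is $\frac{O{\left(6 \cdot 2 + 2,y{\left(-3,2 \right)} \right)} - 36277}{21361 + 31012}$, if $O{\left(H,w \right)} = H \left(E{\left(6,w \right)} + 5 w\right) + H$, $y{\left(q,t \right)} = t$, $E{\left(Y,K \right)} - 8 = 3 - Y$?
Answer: $- \frac{36053}{52373} \approx -0.68839$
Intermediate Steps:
$E{\left(Y,K \right)} = 11 - Y$ ($E{\left(Y,K \right)} = 8 - \left(-3 + Y\right) = 11 - Y$)
$O{\left(H,w \right)} = H + H \left(5 + 5 w\right)$ ($O{\left(H,w \right)} = H \left(\left(11 - 6\right) + 5 w\right) + H = H \left(5 + 5 w\right) + H = H + H \left(5 + 5 w\right)$)
$\frac{O{\left(6 \cdot 2 + 2,y{\left(-3,2 \right)} \right)} - 36277}{21361 + 31012} = \frac{\left(6 \cdot 2 + 2\right) \left(6 + 5 \cdot 2\right) - 36277}{21361 + 31012} = \frac{\left(12 + 2\right) \left(6 + 10\right) - 36277}{52373} = \left(14 \cdot 16 - 36277\right) \frac{1}{52373} = \left(224 - 36277\right) \frac{1}{52373} = \left(-36053\right) \frac{1}{52373} = - \frac{36053}{52373}$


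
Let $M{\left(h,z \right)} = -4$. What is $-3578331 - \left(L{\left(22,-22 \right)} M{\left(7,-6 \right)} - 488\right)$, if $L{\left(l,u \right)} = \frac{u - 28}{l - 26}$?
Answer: $-3577793$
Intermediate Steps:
$L{\left(l,u \right)} = \frac{-28 + u}{-26 + l}$
$-3578331 - \left(L{\left(22,-22 \right)} M{\left(7,-6 \right)} - 488\right) = -3578331 - \left(\frac{-28 - 22}{-26 + 22} \left(-4\right) - 488\right) = -3578331 - \left(\frac{1}{-4} \left(-50\right) \left(-4\right) - 488\right) = -3578331 - \left(\left(- \frac{1}{4}\right) \left(-50\right) \left(-4\right) - 488\right) = -3578331 - \left(\frac{25}{2} \left(-4\right) - 488\right) = -3578331 - \left(-50 - 488\right) = -3578331 - -538 = -3578331 + 538 = -3577793$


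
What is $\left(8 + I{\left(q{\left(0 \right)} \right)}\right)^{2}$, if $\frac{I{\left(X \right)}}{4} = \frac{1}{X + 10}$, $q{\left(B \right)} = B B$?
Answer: $\frac{1764}{25} \approx 70.56$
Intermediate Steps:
$q{\left(B \right)} = B^{2}$
$I{\left(X \right)} = \frac{4}{10 + X}$ ($I{\left(X \right)} = \frac{4}{X + 10} = \frac{4}{10 + X}$)
$\left(8 + I{\left(q{\left(0 \right)} \right)}\right)^{2} = \left(8 + \frac{4}{10 + 0^{2}}\right)^{2} = \left(8 + \frac{4}{10 + 0}\right)^{2} = \left(8 + \frac{4}{10}\right)^{2} = \left(8 + 4 \cdot \frac{1}{10}\right)^{2} = \left(8 + \frac{2}{5}\right)^{2} = \left(\frac{42}{5}\right)^{2} = \frac{1764}{25}$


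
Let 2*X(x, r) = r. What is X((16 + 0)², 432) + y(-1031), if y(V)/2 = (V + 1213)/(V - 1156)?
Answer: 472028/2187 ≈ 215.83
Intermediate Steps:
y(V) = 2*(1213 + V)/(-1156 + V) (y(V) = 2*((V + 1213)/(V - 1156)) = 2*((1213 + V)/(-1156 + V)) = 2*(1213 + V)/(-1156 + V))
X(x, r) = r/2
X((16 + 0)², 432) + y(-1031) = (½)*432 + 2*(1213 - 1031)/(-1156 - 1031) = 216 + 2*182/(-2187) = 216 + 2*(-1/2187)*182 = 216 - 364/2187 = 472028/2187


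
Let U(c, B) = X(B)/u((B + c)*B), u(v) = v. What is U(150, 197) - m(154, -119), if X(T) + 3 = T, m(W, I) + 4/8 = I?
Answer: 16338189/136718 ≈ 119.50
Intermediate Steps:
m(W, I) = -½ + I
X(T) = -3 + T
U(c, B) = (-3 + B)/(B*(B + c)) (U(c, B) = (-3 + B)/(((B + c)*B)) = (-3 + B)/((B*(B + c))) = (-3 + B)*(1/(B*(B + c))) = (-3 + B)/(B*(B + c)))
U(150, 197) - m(154, -119) = (-3 + 197)/(197*(197 + 150)) - (-½ - 119) = (1/197)*194/347 - 1*(-239/2) = (1/197)*(1/347)*194 + 239/2 = 194/68359 + 239/2 = 16338189/136718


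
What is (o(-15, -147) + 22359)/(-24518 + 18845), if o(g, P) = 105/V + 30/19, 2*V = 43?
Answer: -6090861/1544947 ≈ -3.9424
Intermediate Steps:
V = 43/2 (V = (½)*43 = 43/2 ≈ 21.500)
o(g, P) = 5280/817 (o(g, P) = 105/(43/2) + 30/19 = 105*(2/43) + 30*(1/19) = 210/43 + 30/19 = 5280/817)
(o(-15, -147) + 22359)/(-24518 + 18845) = (5280/817 + 22359)/(-24518 + 18845) = (18272583/817)/(-5673) = (18272583/817)*(-1/5673) = -6090861/1544947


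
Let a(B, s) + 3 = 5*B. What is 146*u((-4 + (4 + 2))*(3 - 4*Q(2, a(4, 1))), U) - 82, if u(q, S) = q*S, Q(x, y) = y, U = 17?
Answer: -322742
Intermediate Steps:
a(B, s) = -3 + 5*B
u(q, S) = S*q
146*u((-4 + (4 + 2))*(3 - 4*Q(2, a(4, 1))), U) - 82 = 146*(17*((-4 + (4 + 2))*(3 - 4*(-3 + 5*4)))) - 82 = 146*(17*((-4 + 6)*(3 - 4*(-3 + 20)))) - 82 = 146*(17*(2*(3 - 4*17))) - 82 = 146*(17*(2*(3 - 68))) - 82 = 146*(17*(2*(-65))) - 82 = 146*(17*(-130)) - 82 = 146*(-2210) - 82 = -322660 - 82 = -322742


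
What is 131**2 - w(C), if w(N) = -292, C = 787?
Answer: 17453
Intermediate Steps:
131**2 - w(C) = 131**2 - 1*(-292) = 17161 + 292 = 17453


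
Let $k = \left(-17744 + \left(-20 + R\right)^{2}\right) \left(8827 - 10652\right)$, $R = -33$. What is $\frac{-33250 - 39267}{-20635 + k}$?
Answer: $- \frac{72517}{27235740} \approx -0.0026626$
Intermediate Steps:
$k = 27256375$ ($k = \left(-17744 + \left(-20 - 33\right)^{2}\right) \left(8827 - 10652\right) = \left(-17744 + \left(-53\right)^{2}\right) \left(-1825\right) = \left(-17744 + 2809\right) \left(-1825\right) = \left(-14935\right) \left(-1825\right) = 27256375$)
$\frac{-33250 - 39267}{-20635 + k} = \frac{-33250 - 39267}{-20635 + 27256375} = - \frac{72517}{27235740}$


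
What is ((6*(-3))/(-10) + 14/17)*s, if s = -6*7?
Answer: -9366/85 ≈ -110.19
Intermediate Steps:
s = -42
((6*(-3))/(-10) + 14/17)*s = ((6*(-3))/(-10) + 14/17)*(-42) = (-18*(-⅒) + 14*(1/17))*(-42) = (9/5 + 14/17)*(-42) = (223/85)*(-42) = -9366/85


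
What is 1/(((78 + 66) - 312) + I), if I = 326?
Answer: 1/158 ≈ 0.0063291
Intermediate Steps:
1/(((78 + 66) - 312) + I) = 1/(((78 + 66) - 312) + 326) = 1/((144 - 312) + 326) = 1/(-168 + 326) = 1/158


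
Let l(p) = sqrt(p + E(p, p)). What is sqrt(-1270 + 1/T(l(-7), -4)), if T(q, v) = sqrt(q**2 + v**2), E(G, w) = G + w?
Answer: sqrt(-31750 - 5*I*sqrt(5))/5 ≈ 0.0062746 - 35.637*I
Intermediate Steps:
l(p) = sqrt(3)*sqrt(p) (l(p) = sqrt(p + (p + p)) = sqrt(p + 2*p) = sqrt(3*p) = sqrt(3)*sqrt(p))
sqrt(-1270 + 1/T(l(-7), -4)) = sqrt(-1270 + 1/(sqrt((sqrt(3)*sqrt(-7))**2 + (-4)**2))) = sqrt(-1270 + 1/(sqrt((sqrt(3)*(I*sqrt(7)))**2 + 16))) = sqrt(-1270 + 1/(sqrt((I*sqrt(21))**2 + 16))) = sqrt(-1270 + 1/(sqrt(-21 + 16))) = sqrt(-1270 + 1/(sqrt(-5))) = sqrt(-1270 + 1/(I*sqrt(5))) = sqrt(-1270 - I*sqrt(5)/5)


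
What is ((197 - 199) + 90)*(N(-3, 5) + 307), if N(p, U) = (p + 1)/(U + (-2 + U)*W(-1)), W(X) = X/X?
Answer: 26994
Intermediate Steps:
W(X) = 1
N(p, U) = (1 + p)/(-2 + 2*U) (N(p, U) = (p + 1)/(U + (-2 + U)*1) = (1 + p)/(U + (-2 + U)) = (1 + p)/(-2 + 2*U))
((197 - 199) + 90)*(N(-3, 5) + 307) = ((197 - 199) + 90)*((1 - 3)/(2*(-1 + 5)) + 307) = (-2 + 90)*((½)*(-2)/4 + 307) = 88*((½)*(¼)*(-2) + 307) = 88*(-¼ + 307) = 88*(1227/4) = 26994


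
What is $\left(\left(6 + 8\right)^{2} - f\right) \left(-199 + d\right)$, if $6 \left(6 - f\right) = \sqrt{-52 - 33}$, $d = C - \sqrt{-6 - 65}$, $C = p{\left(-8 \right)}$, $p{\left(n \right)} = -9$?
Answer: $- \frac{\left(208 + i \sqrt{71}\right) \left(1140 + i \sqrt{85}\right)}{6} \approx -39507.0 - 1920.6 i$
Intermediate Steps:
$C = -9$
$d = -9 - i \sqrt{71}$ ($d = -9 - \sqrt{-6 - 65} = -9 - \sqrt{-71} = -9 - i \sqrt{71} \approx -9.0 - 8.4261 i$)
$f = 6 - \frac{i \sqrt{85}}{6}$ ($f = 6 - \frac{\sqrt{-52 - 33}}{6} = 6 - \frac{\sqrt{-85}}{6} = 6 - \frac{i \sqrt{85}}{6} \approx 6.0 - 1.5366 i$)
$\left(\left(6 + 8\right)^{2} - f\right) \left(-199 + d\right) = \left(\left(6 + 8\right)^{2} - \left(6 - \frac{i \sqrt{85}}{6}\right)\right) \left(-199 - \left(9 + i \sqrt{71}\right)\right) = \left(14^{2} - \left(6 - \frac{i \sqrt{85}}{6}\right)\right) \left(-208 - i \sqrt{71}\right) = \left(196 - \left(6 - \frac{i \sqrt{85}}{6}\right)\right) \left(-208 - i \sqrt{71}\right) = \left(190 + \frac{i \sqrt{85}}{6}\right) \left(-208 - i \sqrt{71}\right) = \left(-208 - i \sqrt{71}\right) \left(190 + \frac{i \sqrt{85}}{6}\right)$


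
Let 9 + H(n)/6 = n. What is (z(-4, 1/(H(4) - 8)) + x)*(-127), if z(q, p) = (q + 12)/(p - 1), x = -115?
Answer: 608203/39 ≈ 15595.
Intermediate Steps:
H(n) = -54 + 6*n
z(q, p) = (12 + q)/(-1 + p)
(z(-4, 1/(H(4) - 8)) + x)*(-127) = ((12 - 4)/(-1 + 1/((-54 + 6*4) - 8)) - 115)*(-127) = (8/(-1 + 1/((-54 + 24) - 8)) - 115)*(-127) = (8/(-1 + 1/(-30 - 8)) - 115)*(-127) = (8/(-1 + 1/(-38)) - 115)*(-127) = (8/(-1 - 1/38) - 115)*(-127) = (8/(-39/38) - 115)*(-127) = (-38/39*8 - 115)*(-127) = (-304/39 - 115)*(-127) = -4789/39*(-127) = 608203/39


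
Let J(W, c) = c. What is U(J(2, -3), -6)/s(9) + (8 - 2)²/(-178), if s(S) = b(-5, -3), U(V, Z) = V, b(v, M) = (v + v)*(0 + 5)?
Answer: -633/4450 ≈ -0.14225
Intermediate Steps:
b(v, M) = 10*v (b(v, M) = (2*v)*5 = 10*v)
s(S) = -50 (s(S) = 10*(-5) = -50)
U(J(2, -3), -6)/s(9) + (8 - 2)²/(-178) = -3/(-50) + (8 - 2)²/(-178) = -3*(-1/50) + 6²*(-1/178) = 3/50 + 36*(-1/178) = 3/50 - 18/89 = -633/4450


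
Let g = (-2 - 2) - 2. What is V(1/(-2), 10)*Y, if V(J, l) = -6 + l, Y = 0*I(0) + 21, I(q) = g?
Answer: 84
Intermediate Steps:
g = -6 (g = -4 - 2 = -6)
I(q) = -6
Y = 21 (Y = 0*(-6) + 21 = 0 + 21 = 21)
V(1/(-2), 10)*Y = (-6 + 10)*21 = 4*21 = 84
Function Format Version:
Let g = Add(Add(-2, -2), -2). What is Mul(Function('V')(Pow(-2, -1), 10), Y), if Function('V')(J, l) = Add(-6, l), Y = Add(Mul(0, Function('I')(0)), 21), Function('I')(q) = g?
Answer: 84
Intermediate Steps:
g = -6 (g = Add(-4, -2) = -6)
Function('I')(q) = -6
Y = 21 (Y = Add(Mul(0, -6), 21) = Add(0, 21) = 21)
Mul(Function('V')(Pow(-2, -1), 10), Y) = Mul(Add(-6, 10), 21) = Mul(4, 21) = 84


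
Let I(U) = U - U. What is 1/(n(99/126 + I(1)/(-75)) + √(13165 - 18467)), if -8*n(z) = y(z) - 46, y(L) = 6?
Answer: 5/5327 - I*√5302/5327 ≈ 0.00093861 - 0.013669*I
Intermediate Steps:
I(U) = 0
n(z) = 5 (n(z) = -(6 - 46)/8 = -⅛*(-40) = 5)
1/(n(99/126 + I(1)/(-75)) + √(13165 - 18467)) = 1/(5 + √(13165 - 18467)) = 1/(5 + √(-5302)) = 1/(5 + I*√5302)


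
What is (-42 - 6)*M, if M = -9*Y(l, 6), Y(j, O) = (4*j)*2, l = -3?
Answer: -10368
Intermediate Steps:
Y(j, O) = 8*j
M = 216 (M = -72*(-3) = -9*(-24) = 216)
(-42 - 6)*M = (-42 - 6)*216 = -48*216 = -10368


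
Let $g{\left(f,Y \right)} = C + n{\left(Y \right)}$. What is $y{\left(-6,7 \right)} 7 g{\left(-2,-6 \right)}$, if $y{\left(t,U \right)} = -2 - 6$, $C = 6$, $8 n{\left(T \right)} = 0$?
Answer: $-336$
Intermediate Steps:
$n{\left(T \right)} = 0$ ($n{\left(T \right)} = \frac{1}{8} \cdot 0 = 0$)
$y{\left(t,U \right)} = -8$ ($y{\left(t,U \right)} = -2 - 6 = -8$)
$g{\left(f,Y \right)} = 6$ ($g{\left(f,Y \right)} = 6 + 0 = 6$)
$y{\left(-6,7 \right)} 7 g{\left(-2,-6 \right)} = \left(-8\right) 7 \cdot 6 = \left(-56\right) 6 = -336$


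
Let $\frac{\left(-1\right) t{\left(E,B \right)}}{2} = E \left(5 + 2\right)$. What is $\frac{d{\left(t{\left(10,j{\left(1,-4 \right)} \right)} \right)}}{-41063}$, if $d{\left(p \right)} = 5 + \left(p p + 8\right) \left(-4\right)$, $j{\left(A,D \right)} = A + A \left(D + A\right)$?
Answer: $\frac{78427}{41063} \approx 1.9099$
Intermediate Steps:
$j{\left(A,D \right)} = A + A \left(A + D\right)$
$t{\left(E,B \right)} = - 14 E$ ($t{\left(E,B \right)} = - 2 E \left(5 + 2\right) = - 2 E 7 = - 2 \cdot 7 E = - 14 E$)
$d{\left(p \right)} = -27 - 4 p^{2}$ ($d{\left(p \right)} = 5 + \left(p^{2} + 8\right) \left(-4\right) = 5 + \left(8 + p^{2}\right) \left(-4\right) = 5 - \left(32 + 4 p^{2}\right) = -27 - 4 p^{2}$)
$\frac{d{\left(t{\left(10,j{\left(1,-4 \right)} \right)} \right)}}{-41063} = \frac{-27 - 4 \left(\left(-14\right) 10\right)^{2}}{-41063} = \left(-27 - 4 \left(-140\right)^{2}\right) \left(- \frac{1}{41063}\right) = \left(-27 - 78400\right) \left(- \frac{1}{41063}\right) = \left(-78427\right) \left(- \frac{1}{41063}\right) = \frac{78427}{41063}$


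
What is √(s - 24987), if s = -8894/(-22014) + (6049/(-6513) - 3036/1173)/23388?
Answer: I*√6961513665202593341737803131/527835130134 ≈ 158.07*I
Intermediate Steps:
s = 1279045602169/3167010780804 (s = -8894*(-1/22014) + (6049*(-1/6513) - 3036*1/1173)*(1/23388) = 4447/11007 + (-6049/6513 - 44/17)*(1/23388) = 4447/11007 - 389405/110721*1/23388 = 4447/11007 - 389405/2589542748 = 1279045602169/3167010780804 ≈ 0.40387)
√(s - 24987) = √(1279045602169/3167010780804 - 24987) = √(-79132819334347379/3167010780804) = I*√6961513665202593341737803131/527835130134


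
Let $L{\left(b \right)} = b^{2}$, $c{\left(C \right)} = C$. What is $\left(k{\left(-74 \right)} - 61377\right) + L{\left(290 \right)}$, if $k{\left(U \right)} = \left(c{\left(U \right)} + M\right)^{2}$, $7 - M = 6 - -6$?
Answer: $28964$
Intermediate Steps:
$M = -5$ ($M = 7 - \left(6 - -6\right) = 7 - \left(6 + 6\right) = 7 - 12 = -5$)
$k{\left(U \right)} = \left(-5 + U\right)^{2}$ ($k{\left(U \right)} = \left(U - 5\right)^{2} = \left(-5 + U\right)^{2}$)
$\left(k{\left(-74 \right)} - 61377\right) + L{\left(290 \right)} = \left(\left(-5 - 74\right)^{2} - 61377\right) + 290^{2} = \left(\left(-79\right)^{2} - 61377\right) + 84100 = \left(6241 - 61377\right) + 84100 = -55136 + 84100 = 28964$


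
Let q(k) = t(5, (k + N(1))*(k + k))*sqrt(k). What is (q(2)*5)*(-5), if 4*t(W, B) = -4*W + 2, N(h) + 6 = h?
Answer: 225*sqrt(2)/2 ≈ 159.10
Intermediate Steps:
N(h) = -6 + h
t(W, B) = 1/2 - W (t(W, B) = (-4*W + 2)/4 = (2 - 4*W)/4 = 1/2 - W)
q(k) = -9*sqrt(k)/2 (q(k) = (1/2 - 1*5)*sqrt(k) = (1/2 - 5)*sqrt(k) = -9*sqrt(k)/2)
(q(2)*5)*(-5) = (-9*sqrt(2)/2*5)*(-5) = -45*sqrt(2)/2*(-5) = 225*sqrt(2)/2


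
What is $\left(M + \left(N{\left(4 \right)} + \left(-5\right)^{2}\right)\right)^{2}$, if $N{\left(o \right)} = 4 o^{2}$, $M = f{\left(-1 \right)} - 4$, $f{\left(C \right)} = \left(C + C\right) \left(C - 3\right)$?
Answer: $8649$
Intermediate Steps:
$f{\left(C \right)} = 2 C \left(-3 + C\right)$
$M = 4$ ($M = 2 \left(-1\right) \left(-3 - 1\right) - 4 = 2 \left(-1\right) \left(-4\right) - 4 = 8 - 4 = 4$)
$\left(M + \left(N{\left(4 \right)} + \left(-5\right)^{2}\right)\right)^{2} = \left(4 + \left(4 \cdot 4^{2} + \left(-5\right)^{2}\right)\right)^{2} = \left(4 + \left(4 \cdot 16 + 25\right)\right)^{2} = \left(4 + \left(64 + 25\right)\right)^{2} = \left(4 + 89\right)^{2} = 93^{2} = 8649$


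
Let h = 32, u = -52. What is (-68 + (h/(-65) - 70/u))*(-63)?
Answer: 549927/130 ≈ 4230.2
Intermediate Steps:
(-68 + (h/(-65) - 70/u))*(-63) = (-68 + (32/(-65) - 70/(-52)))*(-63) = (-68 + (32*(-1/65) - 70*(-1/52)))*(-63) = (-68 + (-32/65 + 35/26))*(-63) = (-68 + 111/130)*(-63) = -8729/130*(-63) = 549927/130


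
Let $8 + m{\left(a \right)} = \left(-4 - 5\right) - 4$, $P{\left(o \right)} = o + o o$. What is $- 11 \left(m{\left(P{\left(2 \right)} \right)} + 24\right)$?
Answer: $-33$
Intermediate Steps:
$P{\left(o \right)} = o + o^{2}$
$m{\left(a \right)} = -21$ ($m{\left(a \right)} = -8 - 13 = -21$)
$- 11 \left(m{\left(P{\left(2 \right)} \right)} + 24\right) = - 11 \left(-21 + 24\right) = \left(-11\right) 3 = -33$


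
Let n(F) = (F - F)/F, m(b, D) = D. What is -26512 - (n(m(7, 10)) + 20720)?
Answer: -47232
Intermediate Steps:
n(F) = 0 (n(F) = 0/F = 0)
-26512 - (n(m(7, 10)) + 20720) = -26512 - (0 + 20720) = -26512 - 1*20720 = -26512 - 20720 = -47232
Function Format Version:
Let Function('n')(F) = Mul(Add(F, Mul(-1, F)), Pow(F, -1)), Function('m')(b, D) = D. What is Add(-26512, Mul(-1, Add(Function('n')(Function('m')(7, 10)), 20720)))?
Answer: -47232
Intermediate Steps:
Function('n')(F) = 0 (Function('n')(F) = Mul(0, Pow(F, -1)) = 0)
Add(-26512, Mul(-1, Add(Function('n')(Function('m')(7, 10)), 20720))) = Add(-26512, Mul(-1, Add(0, 20720))) = Add(-26512, Mul(-1, 20720)) = Add(-26512, -20720) = -47232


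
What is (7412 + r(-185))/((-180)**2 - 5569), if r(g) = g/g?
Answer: 1059/3833 ≈ 0.27628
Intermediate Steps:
r(g) = 1
(7412 + r(-185))/((-180)**2 - 5569) = (7412 + 1)/((-180)**2 - 5569) = 7413/(32400 - 5569) = 7413/26831 = 7413*(1/26831) = 1059/3833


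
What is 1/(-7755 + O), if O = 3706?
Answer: -1/4049 ≈ -0.00024697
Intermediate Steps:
1/(-7755 + O) = 1/(-7755 + 3706) = 1/(-4049) = -1/4049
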